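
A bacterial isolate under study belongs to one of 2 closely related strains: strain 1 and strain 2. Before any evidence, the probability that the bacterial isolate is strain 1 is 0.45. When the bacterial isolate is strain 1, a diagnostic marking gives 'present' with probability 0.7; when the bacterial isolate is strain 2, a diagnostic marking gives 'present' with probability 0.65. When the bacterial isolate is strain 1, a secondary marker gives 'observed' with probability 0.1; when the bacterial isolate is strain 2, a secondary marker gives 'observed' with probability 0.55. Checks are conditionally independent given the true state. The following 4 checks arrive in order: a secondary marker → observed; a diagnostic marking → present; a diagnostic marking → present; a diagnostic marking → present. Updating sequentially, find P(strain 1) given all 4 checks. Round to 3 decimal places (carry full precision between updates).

After a secondary marker='observed': P(strain 1) = 0.1·0.4500 / (0.1·0.4500 + 0.55·0.5500) ≈ 0.1295
After a diagnostic marking='present': P(strain 1) = 0.7·0.1295 / (0.7·0.1295 + 0.65·0.8705) ≈ 0.1381
After a diagnostic marking='present': P(strain 1) = 0.7·0.1381 / (0.7·0.1381 + 0.65·0.8619) ≈ 0.1471
After a diagnostic marking='present': P(strain 1) = 0.7·0.1471 / (0.7·0.1471 + 0.65·0.8529) ≈ 0.1567

0.157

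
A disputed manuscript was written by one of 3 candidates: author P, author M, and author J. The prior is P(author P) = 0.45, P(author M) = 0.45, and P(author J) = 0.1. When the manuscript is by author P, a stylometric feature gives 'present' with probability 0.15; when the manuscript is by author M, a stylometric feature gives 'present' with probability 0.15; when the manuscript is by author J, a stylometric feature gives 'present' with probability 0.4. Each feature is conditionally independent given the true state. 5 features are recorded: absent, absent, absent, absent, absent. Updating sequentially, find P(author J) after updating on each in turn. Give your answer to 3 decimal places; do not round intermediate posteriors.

0.019

After 'absent': normaliser = 0.85·0.4500 + 0.85·0.4500 + 0.6·0.1000; P(author P) ≈ 0.4636, P(author M) ≈ 0.4636, P(author J) ≈ 0.0727
After 'absent': normaliser = 0.85·0.4636 + 0.85·0.4636 + 0.6·0.0727; P(author P) ≈ 0.4738, P(author M) ≈ 0.4738, P(author J) ≈ 0.0525
After 'absent': normaliser = 0.85·0.4738 + 0.85·0.4738 + 0.6·0.0525; P(author P) ≈ 0.4812, P(author M) ≈ 0.4812, P(author J) ≈ 0.0376
After 'absent': normaliser = 0.85·0.4812 + 0.85·0.4812 + 0.6·0.0376; P(author P) ≈ 0.4866, P(author M) ≈ 0.4866, P(author J) ≈ 0.0268
After 'absent': normaliser = 0.85·0.4866 + 0.85·0.4866 + 0.6·0.0268; P(author P) ≈ 0.4904, P(author M) ≈ 0.4904, P(author J) ≈ 0.0191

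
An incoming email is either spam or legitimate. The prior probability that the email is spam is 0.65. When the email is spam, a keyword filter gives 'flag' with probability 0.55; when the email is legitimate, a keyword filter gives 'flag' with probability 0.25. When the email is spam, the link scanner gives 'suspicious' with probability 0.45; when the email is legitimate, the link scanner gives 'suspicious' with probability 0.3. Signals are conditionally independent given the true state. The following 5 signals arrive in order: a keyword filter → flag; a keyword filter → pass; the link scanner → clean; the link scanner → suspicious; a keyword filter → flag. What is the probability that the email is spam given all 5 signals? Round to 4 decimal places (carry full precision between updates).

0.8641

After a keyword filter='flag': P(spam) = 0.55·0.6500 / (0.55·0.6500 + 0.25·0.3500) ≈ 0.8034
After a keyword filter='pass': P(spam) = 0.45·0.8034 / (0.45·0.8034 + 0.75·0.1966) ≈ 0.7103
After the link scanner='clean': P(spam) = 0.55·0.7103 / (0.55·0.7103 + 0.7·0.2897) ≈ 0.6583
After the link scanner='suspicious': P(spam) = 0.45·0.6583 / (0.45·0.6583 + 0.3·0.3417) ≈ 0.7429
After a keyword filter='flag': P(spam) = 0.55·0.7429 / (0.55·0.7429 + 0.25·0.2571) ≈ 0.8641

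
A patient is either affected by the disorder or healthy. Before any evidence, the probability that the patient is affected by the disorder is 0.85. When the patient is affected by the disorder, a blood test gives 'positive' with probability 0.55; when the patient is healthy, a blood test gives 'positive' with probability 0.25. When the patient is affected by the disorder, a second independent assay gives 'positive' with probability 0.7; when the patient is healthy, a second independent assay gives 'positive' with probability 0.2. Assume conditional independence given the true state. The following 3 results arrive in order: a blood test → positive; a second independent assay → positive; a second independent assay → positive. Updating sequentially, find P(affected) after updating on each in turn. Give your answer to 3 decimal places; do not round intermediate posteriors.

After a blood test='positive': P(affected) = 0.55·0.8500 / (0.55·0.8500 + 0.25·0.1500) ≈ 0.9257
After a second independent assay='positive': P(affected) = 0.7·0.9257 / (0.7·0.9257 + 0.2·0.0743) ≈ 0.9776
After a second independent assay='positive': P(affected) = 0.7·0.9776 / (0.7·0.9776 + 0.2·0.0224) ≈ 0.9935

0.993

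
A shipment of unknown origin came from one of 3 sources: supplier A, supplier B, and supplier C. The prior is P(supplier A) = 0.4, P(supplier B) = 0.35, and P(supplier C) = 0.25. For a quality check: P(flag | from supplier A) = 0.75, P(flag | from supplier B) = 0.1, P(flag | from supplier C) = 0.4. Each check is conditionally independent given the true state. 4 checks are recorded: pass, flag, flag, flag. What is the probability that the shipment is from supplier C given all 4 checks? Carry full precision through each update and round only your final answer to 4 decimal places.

0.1843

After 'pass': normaliser = 0.25·0.4000 + 0.9·0.3500 + 0.6·0.2500; P(supplier A) ≈ 0.1770, P(supplier B) ≈ 0.5575, P(supplier C) ≈ 0.2655
After 'flag': normaliser = 0.75·0.1770 + 0.1·0.5575 + 0.4·0.2655; P(supplier A) ≈ 0.4505, P(supplier B) ≈ 0.1892, P(supplier C) ≈ 0.3604
After 'flag': normaliser = 0.75·0.4505 + 0.1·0.1892 + 0.4·0.3604; P(supplier A) ≈ 0.6745, P(supplier B) ≈ 0.0378, P(supplier C) ≈ 0.2878
After 'flag': normaliser = 0.75·0.6745 + 0.1·0.0378 + 0.4·0.2878; P(supplier A) ≈ 0.8097, P(supplier B) ≈ 0.0060, P(supplier C) ≈ 0.1843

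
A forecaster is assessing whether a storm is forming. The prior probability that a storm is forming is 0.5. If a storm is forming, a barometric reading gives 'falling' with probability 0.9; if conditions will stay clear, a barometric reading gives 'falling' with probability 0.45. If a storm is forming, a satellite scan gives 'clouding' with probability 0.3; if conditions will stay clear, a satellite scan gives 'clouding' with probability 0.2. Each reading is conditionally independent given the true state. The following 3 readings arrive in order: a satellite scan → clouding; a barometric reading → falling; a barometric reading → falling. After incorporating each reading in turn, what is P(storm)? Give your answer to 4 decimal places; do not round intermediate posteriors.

0.8571

After a satellite scan='clouding': P(storm) = 0.3·0.5000 / (0.3·0.5000 + 0.2·0.5000) ≈ 0.6000
After a barometric reading='falling': P(storm) = 0.9·0.6000 / (0.9·0.6000 + 0.45·0.4000) ≈ 0.7500
After a barometric reading='falling': P(storm) = 0.9·0.7500 / (0.9·0.7500 + 0.45·0.2500) ≈ 0.8571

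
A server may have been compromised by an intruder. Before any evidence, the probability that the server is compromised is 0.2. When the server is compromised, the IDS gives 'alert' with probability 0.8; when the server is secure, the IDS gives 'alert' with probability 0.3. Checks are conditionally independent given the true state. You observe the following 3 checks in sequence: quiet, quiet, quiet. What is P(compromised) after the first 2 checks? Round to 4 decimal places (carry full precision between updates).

Each posterior becomes the prior for the next update.
After 'quiet': P(compromised) = 0.2·0.2000 / (0.2·0.2000 + 0.7·0.8000) ≈ 0.0667
After 'quiet': P(compromised) = 0.2·0.0667 / (0.2·0.0667 + 0.7·0.9333) ≈ 0.0200

0.0200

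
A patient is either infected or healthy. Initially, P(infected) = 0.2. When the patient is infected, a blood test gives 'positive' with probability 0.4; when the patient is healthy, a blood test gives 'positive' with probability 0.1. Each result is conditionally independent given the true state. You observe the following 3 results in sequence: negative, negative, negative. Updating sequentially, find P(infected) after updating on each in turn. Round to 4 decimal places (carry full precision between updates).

0.0690

After 'negative': P(infected) = 0.6·0.2000 / (0.6·0.2000 + 0.9·0.8000) ≈ 0.1429
After 'negative': P(infected) = 0.6·0.1429 / (0.6·0.1429 + 0.9·0.8571) ≈ 0.1000
After 'negative': P(infected) = 0.6·0.1000 / (0.6·0.1000 + 0.9·0.9000) ≈ 0.0690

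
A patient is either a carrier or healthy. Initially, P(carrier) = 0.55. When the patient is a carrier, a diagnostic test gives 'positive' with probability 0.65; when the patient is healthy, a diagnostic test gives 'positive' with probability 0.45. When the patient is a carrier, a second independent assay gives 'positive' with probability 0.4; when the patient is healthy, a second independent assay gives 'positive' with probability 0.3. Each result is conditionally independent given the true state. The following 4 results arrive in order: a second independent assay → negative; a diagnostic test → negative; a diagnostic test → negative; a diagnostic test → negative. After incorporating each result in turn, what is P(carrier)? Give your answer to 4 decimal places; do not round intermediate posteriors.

0.2126

After a second independent assay='negative': P(carrier) = 0.6·0.5500 / (0.6·0.5500 + 0.7·0.4500) ≈ 0.5116
After a diagnostic test='negative': P(carrier) = 0.35·0.5116 / (0.35·0.5116 + 0.55·0.4884) ≈ 0.4000
After a diagnostic test='negative': P(carrier) = 0.35·0.4000 / (0.35·0.4000 + 0.55·0.6000) ≈ 0.2979
After a diagnostic test='negative': P(carrier) = 0.35·0.2979 / (0.35·0.2979 + 0.55·0.7021) ≈ 0.2126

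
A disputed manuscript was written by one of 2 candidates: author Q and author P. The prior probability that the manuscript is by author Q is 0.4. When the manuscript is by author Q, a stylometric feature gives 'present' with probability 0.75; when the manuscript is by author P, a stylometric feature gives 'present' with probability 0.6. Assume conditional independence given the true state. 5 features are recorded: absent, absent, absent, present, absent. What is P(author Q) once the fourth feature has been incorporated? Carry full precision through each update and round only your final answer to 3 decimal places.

0.169

After 'absent': P(author Q) = 0.25·0.4000 / (0.25·0.4000 + 0.4·0.6000) ≈ 0.2941
After 'absent': P(author Q) = 0.25·0.2941 / (0.25·0.2941 + 0.4·0.7059) ≈ 0.2066
After 'absent': P(author Q) = 0.25·0.2066 / (0.25·0.2066 + 0.4·0.7934) ≈ 0.1400
After 'present': P(author Q) = 0.75·0.1400 / (0.75·0.1400 + 0.6·0.8600) ≈ 0.1691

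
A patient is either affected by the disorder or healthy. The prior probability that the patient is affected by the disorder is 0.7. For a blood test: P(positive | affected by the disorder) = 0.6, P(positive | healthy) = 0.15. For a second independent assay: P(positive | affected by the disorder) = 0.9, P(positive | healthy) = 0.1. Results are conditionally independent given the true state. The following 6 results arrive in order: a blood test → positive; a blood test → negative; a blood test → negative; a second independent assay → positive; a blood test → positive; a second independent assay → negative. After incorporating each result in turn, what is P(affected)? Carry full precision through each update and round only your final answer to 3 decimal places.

After a blood test='positive': P(affected) = 0.6·0.7000 / (0.6·0.7000 + 0.15·0.3000) ≈ 0.9032
After a blood test='negative': P(affected) = 0.4·0.9032 / (0.4·0.9032 + 0.85·0.0968) ≈ 0.8145
After a blood test='negative': P(affected) = 0.4·0.8145 / (0.4·0.8145 + 0.85·0.1855) ≈ 0.6739
After a second independent assay='positive': P(affected) = 0.9·0.6739 / (0.9·0.6739 + 0.1·0.3261) ≈ 0.9490
After a blood test='positive': P(affected) = 0.6·0.9490 / (0.6·0.9490 + 0.15·0.0510) ≈ 0.9867
After a second independent assay='negative': P(affected) = 0.1·0.9867 / (0.1·0.9867 + 0.9·0.0133) ≈ 0.8921

0.892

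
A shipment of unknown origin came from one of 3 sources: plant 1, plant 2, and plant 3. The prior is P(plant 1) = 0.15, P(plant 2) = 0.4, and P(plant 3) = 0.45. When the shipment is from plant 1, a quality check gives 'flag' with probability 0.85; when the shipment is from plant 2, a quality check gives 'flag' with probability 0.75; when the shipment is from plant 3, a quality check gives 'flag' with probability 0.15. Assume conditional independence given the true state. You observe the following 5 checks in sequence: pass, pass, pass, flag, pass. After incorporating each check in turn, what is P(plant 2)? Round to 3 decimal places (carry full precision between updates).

0.032

Each posterior becomes the prior for the next update.
After 'pass': normaliser = 0.15·0.1500 + 0.25·0.4000 + 0.85·0.4500; P(plant 1) ≈ 0.0446, P(plant 2) ≈ 0.1980, P(plant 3) ≈ 0.7574
After 'pass': normaliser = 0.15·0.0446 + 0.25·0.1980 + 0.85·0.7574; P(plant 1) ≈ 0.0095, P(plant 2) ≈ 0.0707, P(plant 3) ≈ 0.9197
After 'pass': normaliser = 0.15·0.0095 + 0.25·0.0707 + 0.85·0.9197; P(plant 1) ≈ 0.0018, P(plant 2) ≈ 0.0221, P(plant 3) ≈ 0.9761
After 'flag': normaliser = 0.85·0.0018 + 0.75·0.0221 + 0.15·0.9761; P(plant 1) ≈ 0.0092, P(plant 2) ≈ 0.1007, P(plant 3) ≈ 0.8901
After 'pass': normaliser = 0.15·0.0092 + 0.25·0.1007 + 0.85·0.8901; P(plant 1) ≈ 0.0018, P(plant 2) ≈ 0.0321, P(plant 3) ≈ 0.9661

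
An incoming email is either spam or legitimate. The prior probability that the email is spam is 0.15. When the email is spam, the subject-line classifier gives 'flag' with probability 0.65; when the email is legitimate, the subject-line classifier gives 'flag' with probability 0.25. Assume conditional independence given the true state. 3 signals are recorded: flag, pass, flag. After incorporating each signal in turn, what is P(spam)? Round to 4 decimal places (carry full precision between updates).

Each posterior becomes the prior for the next update.
After 'flag': P(spam) = 0.65·0.1500 / (0.65·0.1500 + 0.25·0.8500) ≈ 0.3145
After 'pass': P(spam) = 0.35·0.3145 / (0.35·0.3145 + 0.75·0.6855) ≈ 0.1764
After 'flag': P(spam) = 0.65·0.1764 / (0.65·0.1764 + 0.25·0.8236) ≈ 0.3576

0.3576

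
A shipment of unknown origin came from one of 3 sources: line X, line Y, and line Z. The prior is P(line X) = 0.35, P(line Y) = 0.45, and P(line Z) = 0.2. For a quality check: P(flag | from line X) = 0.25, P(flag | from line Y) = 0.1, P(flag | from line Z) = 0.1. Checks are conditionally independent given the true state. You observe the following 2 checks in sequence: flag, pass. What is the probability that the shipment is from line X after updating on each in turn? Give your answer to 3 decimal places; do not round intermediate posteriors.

0.529

After 'flag': normaliser = 0.25·0.3500 + 0.1·0.4500 + 0.1·0.2000; P(line X) ≈ 0.5738, P(line Y) ≈ 0.2951, P(line Z) ≈ 0.1311
After 'pass': normaliser = 0.75·0.5738 + 0.9·0.2951 + 0.9·0.1311; P(line X) ≈ 0.5287, P(line Y) ≈ 0.3263, P(line Z) ≈ 0.1450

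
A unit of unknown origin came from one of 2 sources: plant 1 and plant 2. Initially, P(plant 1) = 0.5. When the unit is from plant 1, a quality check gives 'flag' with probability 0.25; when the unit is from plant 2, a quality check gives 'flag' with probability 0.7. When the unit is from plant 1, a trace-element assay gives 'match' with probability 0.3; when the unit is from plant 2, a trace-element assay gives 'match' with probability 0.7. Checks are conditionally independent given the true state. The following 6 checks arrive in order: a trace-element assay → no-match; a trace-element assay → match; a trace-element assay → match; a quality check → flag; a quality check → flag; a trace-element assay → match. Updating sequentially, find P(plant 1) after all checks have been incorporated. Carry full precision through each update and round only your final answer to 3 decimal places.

After a trace-element assay='no-match': P(plant 1) = 0.7·0.5000 / (0.7·0.5000 + 0.3·0.5000) ≈ 0.7000
After a trace-element assay='match': P(plant 1) = 0.3·0.7000 / (0.3·0.7000 + 0.7·0.3000) ≈ 0.5000
After a trace-element assay='match': P(plant 1) = 0.3·0.5000 / (0.3·0.5000 + 0.7·0.5000) ≈ 0.3000
After a quality check='flag': P(plant 1) = 0.25·0.3000 / (0.25·0.3000 + 0.7·0.7000) ≈ 0.1327
After a quality check='flag': P(plant 1) = 0.25·0.1327 / (0.25·0.1327 + 0.7·0.8673) ≈ 0.0518
After a trace-element assay='match': P(plant 1) = 0.3·0.0518 / (0.3·0.0518 + 0.7·0.9482) ≈ 0.0229

0.023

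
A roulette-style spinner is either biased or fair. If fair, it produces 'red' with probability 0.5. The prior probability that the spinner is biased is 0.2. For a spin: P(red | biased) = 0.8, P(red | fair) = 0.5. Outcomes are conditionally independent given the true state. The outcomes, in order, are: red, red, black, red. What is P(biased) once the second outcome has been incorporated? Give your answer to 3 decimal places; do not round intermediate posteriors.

Apply Bayes' rule sequentially, carrying P(biased) forward.
After 'red': P(biased) = 0.8·0.2000 / (0.8·0.2000 + 0.5·0.8000) ≈ 0.2857
After 'red': P(biased) = 0.8·0.2857 / (0.8·0.2857 + 0.5·0.7143) ≈ 0.3902

0.390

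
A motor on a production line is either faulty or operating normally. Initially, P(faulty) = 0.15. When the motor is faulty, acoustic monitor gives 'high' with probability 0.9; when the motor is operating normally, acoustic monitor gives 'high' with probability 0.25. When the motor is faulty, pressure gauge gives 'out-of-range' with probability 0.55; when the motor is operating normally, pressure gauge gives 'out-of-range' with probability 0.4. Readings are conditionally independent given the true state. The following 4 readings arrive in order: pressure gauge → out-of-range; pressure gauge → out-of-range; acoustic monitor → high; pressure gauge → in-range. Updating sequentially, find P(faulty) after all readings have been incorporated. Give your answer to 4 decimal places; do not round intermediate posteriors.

0.4739

After pressure gauge='out-of-range': P(faulty) = 0.55·0.1500 / (0.55·0.1500 + 0.4·0.8500) ≈ 0.1953
After pressure gauge='out-of-range': P(faulty) = 0.55·0.1953 / (0.55·0.1953 + 0.4·0.8047) ≈ 0.2502
After acoustic monitor='high': P(faulty) = 0.9·0.2502 / (0.9·0.2502 + 0.25·0.7498) ≈ 0.5457
After pressure gauge='in-range': P(faulty) = 0.45·0.5457 / (0.45·0.5457 + 0.6·0.4543) ≈ 0.4739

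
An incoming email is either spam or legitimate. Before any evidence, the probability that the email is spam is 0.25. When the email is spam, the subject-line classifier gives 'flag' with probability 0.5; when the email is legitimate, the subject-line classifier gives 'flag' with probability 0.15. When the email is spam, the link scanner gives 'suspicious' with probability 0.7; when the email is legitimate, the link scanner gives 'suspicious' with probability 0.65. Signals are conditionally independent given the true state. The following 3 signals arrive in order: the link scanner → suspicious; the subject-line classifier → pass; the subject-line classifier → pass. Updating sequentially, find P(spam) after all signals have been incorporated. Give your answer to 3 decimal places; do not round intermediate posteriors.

0.110

After the link scanner='suspicious': P(spam) = 0.7·0.2500 / (0.7·0.2500 + 0.65·0.7500) ≈ 0.2642
After the subject-line classifier='pass': P(spam) = 0.5·0.2642 / (0.5·0.2642 + 0.85·0.7358) ≈ 0.1743
After the subject-line classifier='pass': P(spam) = 0.5·0.1743 / (0.5·0.1743 + 0.85·0.8257) ≈ 0.1105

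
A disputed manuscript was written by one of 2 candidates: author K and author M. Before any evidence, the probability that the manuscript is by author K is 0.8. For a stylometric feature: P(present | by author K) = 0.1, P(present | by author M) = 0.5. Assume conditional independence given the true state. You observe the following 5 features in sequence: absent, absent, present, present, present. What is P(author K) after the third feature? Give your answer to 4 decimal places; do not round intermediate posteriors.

0.7216

After 'absent': P(author K) = 0.9·0.8000 / (0.9·0.8000 + 0.5·0.2000) ≈ 0.8780
After 'absent': P(author K) = 0.9·0.8780 / (0.9·0.8780 + 0.5·0.1220) ≈ 0.9284
After 'present': P(author K) = 0.1·0.9284 / (0.1·0.9284 + 0.5·0.0716) ≈ 0.7216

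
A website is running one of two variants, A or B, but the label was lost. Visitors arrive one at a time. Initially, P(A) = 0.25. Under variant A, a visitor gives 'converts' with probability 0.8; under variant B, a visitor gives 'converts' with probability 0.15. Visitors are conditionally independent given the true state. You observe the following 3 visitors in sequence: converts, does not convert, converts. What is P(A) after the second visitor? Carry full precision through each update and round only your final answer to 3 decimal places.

Apply Bayes' rule sequentially, carrying P(A) forward.
After 'converts': P(A) = 0.8·0.2500 / (0.8·0.2500 + 0.15·0.7500) ≈ 0.6400
After 'does not convert': P(A) = 0.2·0.6400 / (0.2·0.6400 + 0.85·0.3600) ≈ 0.2949

0.295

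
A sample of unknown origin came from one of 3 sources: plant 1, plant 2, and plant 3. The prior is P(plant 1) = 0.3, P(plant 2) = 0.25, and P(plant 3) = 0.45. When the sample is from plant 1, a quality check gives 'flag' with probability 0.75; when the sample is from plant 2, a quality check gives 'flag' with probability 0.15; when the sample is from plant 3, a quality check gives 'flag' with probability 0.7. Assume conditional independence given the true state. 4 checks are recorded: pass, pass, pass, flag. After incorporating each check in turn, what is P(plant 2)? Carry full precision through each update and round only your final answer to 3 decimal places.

0.657

After 'pass': normaliser = 0.25·0.3000 + 0.85·0.2500 + 0.3·0.4500; P(plant 1) ≈ 0.1775, P(plant 2) ≈ 0.5030, P(plant 3) ≈ 0.3195
After 'pass': normaliser = 0.25·0.1775 + 0.85·0.5030 + 0.3·0.3195; P(plant 1) ≈ 0.0782, P(plant 2) ≈ 0.7530, P(plant 3) ≈ 0.1688
After 'pass': normaliser = 0.25·0.0782 + 0.85·0.7530 + 0.3·0.1688; P(plant 1) ≈ 0.0275, P(plant 2) ≈ 0.9012, P(plant 3) ≈ 0.0713
After 'flag': normaliser = 0.75·0.0275 + 0.15·0.9012 + 0.7·0.0713; P(plant 1) ≈ 0.1003, P(plant 2) ≈ 0.6570, P(plant 3) ≈ 0.2427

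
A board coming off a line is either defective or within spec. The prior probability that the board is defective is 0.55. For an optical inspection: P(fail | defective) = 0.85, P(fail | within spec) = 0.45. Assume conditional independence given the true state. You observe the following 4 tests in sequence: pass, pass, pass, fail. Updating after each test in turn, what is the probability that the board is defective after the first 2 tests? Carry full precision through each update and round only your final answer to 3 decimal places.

After 'pass': P(defective) = 0.15·0.5500 / (0.15·0.5500 + 0.55·0.4500) ≈ 0.2500
After 'pass': P(defective) = 0.15·0.2500 / (0.15·0.2500 + 0.55·0.7500) ≈ 0.0833

0.083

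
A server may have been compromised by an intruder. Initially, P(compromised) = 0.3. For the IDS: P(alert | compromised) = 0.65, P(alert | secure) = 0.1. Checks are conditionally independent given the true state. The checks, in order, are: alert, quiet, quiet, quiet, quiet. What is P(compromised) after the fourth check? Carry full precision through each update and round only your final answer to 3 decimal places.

After 'alert': P(compromised) = 0.65·0.3000 / (0.65·0.3000 + 0.1·0.7000) ≈ 0.7358
After 'quiet': P(compromised) = 0.35·0.7358 / (0.35·0.7358 + 0.9·0.2642) ≈ 0.5200
After 'quiet': P(compromised) = 0.35·0.5200 / (0.35·0.5200 + 0.9·0.4800) ≈ 0.2964
After 'quiet': P(compromised) = 0.35·0.2964 / (0.35·0.2964 + 0.9·0.7036) ≈ 0.1408

0.141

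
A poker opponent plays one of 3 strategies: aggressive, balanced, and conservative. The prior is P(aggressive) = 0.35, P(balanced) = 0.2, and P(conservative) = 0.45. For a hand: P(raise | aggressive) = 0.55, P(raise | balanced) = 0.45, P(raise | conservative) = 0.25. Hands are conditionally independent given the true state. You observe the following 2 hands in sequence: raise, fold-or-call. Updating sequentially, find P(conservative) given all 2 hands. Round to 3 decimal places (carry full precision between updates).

After 'raise': normaliser = 0.55·0.3500 + 0.45·0.2000 + 0.25·0.4500; P(aggressive) ≈ 0.4873, P(balanced) ≈ 0.2278, P(conservative) ≈ 0.2848
After 'fold-or-call': normaliser = 0.45·0.4873 + 0.55·0.2278 + 0.75·0.2848; P(aggressive) ≈ 0.3929, P(balanced) ≈ 0.2245, P(conservative) ≈ 0.3827

0.383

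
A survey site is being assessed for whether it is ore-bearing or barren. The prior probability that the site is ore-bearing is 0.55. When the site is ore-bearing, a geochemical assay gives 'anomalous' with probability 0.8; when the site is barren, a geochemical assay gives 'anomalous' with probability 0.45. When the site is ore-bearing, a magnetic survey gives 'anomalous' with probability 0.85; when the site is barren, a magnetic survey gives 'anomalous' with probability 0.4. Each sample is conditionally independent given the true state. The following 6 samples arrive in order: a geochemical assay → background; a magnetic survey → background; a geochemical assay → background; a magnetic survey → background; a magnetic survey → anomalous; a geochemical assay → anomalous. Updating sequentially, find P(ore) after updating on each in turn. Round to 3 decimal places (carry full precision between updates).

0.037

Apply Bayes' rule sequentially, carrying P(ore) forward.
After a geochemical assay='background': P(ore) = 0.2·0.5500 / (0.2·0.5500 + 0.55·0.4500) ≈ 0.3077
After a magnetic survey='background': P(ore) = 0.15·0.3077 / (0.15·0.3077 + 0.6·0.6923) ≈ 0.1000
After a geochemical assay='background': P(ore) = 0.2·0.1000 / (0.2·0.1000 + 0.55·0.9000) ≈ 0.0388
After a magnetic survey='background': P(ore) = 0.15·0.0388 / (0.15·0.0388 + 0.6·0.9612) ≈ 0.0100
After a magnetic survey='anomalous': P(ore) = 0.85·0.0100 / (0.85·0.0100 + 0.4·0.9900) ≈ 0.0210
After a geochemical assay='anomalous': P(ore) = 0.8·0.0210 / (0.8·0.0210 + 0.45·0.9790) ≈ 0.0368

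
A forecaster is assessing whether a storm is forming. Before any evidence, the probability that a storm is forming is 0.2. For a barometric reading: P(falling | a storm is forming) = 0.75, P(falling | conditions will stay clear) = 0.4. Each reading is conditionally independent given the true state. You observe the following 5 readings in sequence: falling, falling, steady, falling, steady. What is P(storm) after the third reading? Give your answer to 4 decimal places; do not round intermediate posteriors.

0.2680

After 'falling': P(storm) = 0.75·0.2000 / (0.75·0.2000 + 0.4·0.8000) ≈ 0.3191
After 'falling': P(storm) = 0.75·0.3191 / (0.75·0.3191 + 0.4·0.6809) ≈ 0.4678
After 'steady': P(storm) = 0.25·0.4678 / (0.25·0.4678 + 0.6·0.5322) ≈ 0.2680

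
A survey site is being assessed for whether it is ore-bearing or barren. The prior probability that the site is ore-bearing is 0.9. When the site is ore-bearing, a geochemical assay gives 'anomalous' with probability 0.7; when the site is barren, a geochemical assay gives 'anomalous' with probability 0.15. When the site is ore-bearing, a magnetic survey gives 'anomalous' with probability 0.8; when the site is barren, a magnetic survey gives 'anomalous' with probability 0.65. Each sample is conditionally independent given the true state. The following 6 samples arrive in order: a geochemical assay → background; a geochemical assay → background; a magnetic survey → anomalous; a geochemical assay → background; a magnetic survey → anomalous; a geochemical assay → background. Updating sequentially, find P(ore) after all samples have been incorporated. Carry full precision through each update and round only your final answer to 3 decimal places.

0.175

After a geochemical assay='background': P(ore) = 0.3·0.9000 / (0.3·0.9000 + 0.85·0.1000) ≈ 0.7606
After a geochemical assay='background': P(ore) = 0.3·0.7606 / (0.3·0.7606 + 0.85·0.2394) ≈ 0.5285
After a magnetic survey='anomalous': P(ore) = 0.8·0.5285 / (0.8·0.5285 + 0.65·0.4715) ≈ 0.5798
After a geochemical assay='background': P(ore) = 0.3·0.5798 / (0.3·0.5798 + 0.85·0.4202) ≈ 0.3275
After a magnetic survey='anomalous': P(ore) = 0.8·0.3275 / (0.8·0.3275 + 0.65·0.6725) ≈ 0.3748
After a geochemical assay='background': P(ore) = 0.3·0.3748 / (0.3·0.3748 + 0.85·0.6252) ≈ 0.1746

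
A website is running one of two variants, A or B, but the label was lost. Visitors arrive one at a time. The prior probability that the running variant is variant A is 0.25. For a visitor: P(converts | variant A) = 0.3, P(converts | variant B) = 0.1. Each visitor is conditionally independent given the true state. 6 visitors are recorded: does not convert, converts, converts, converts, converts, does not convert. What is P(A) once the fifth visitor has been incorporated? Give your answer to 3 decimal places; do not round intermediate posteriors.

0.955

Each posterior becomes the prior for the next update.
After 'does not convert': P(A) = 0.7·0.2500 / (0.7·0.2500 + 0.9·0.7500) ≈ 0.2059
After 'converts': P(A) = 0.3·0.2059 / (0.3·0.2059 + 0.1·0.7941) ≈ 0.4375
After 'converts': P(A) = 0.3·0.4375 / (0.3·0.4375 + 0.1·0.5625) ≈ 0.7000
After 'converts': P(A) = 0.3·0.7000 / (0.3·0.7000 + 0.1·0.3000) ≈ 0.8750
After 'converts': P(A) = 0.3·0.8750 / (0.3·0.8750 + 0.1·0.1250) ≈ 0.9545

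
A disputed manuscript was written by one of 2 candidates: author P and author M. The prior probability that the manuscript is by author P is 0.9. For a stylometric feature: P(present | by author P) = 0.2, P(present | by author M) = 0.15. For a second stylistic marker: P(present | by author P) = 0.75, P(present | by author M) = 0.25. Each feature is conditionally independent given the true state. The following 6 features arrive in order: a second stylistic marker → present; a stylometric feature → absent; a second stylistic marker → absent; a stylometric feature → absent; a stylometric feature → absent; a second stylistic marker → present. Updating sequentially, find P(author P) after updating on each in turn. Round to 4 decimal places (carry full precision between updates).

0.9575

After a second stylistic marker='present': P(author P) = 0.75·0.9000 / (0.75·0.9000 + 0.25·0.1000) ≈ 0.9643
After a stylometric feature='absent': P(author P) = 0.8·0.9643 / (0.8·0.9643 + 0.85·0.0357) ≈ 0.9621
After a second stylistic marker='absent': P(author P) = 0.25·0.9621 / (0.25·0.9621 + 0.75·0.0379) ≈ 0.8944
After a stylometric feature='absent': P(author P) = 0.8·0.8944 / (0.8·0.8944 + 0.85·0.1056) ≈ 0.8885
After a stylometric feature='absent': P(author P) = 0.8·0.8885 / (0.8·0.8885 + 0.85·0.1115) ≈ 0.8824
After a second stylistic marker='present': P(author P) = 0.75·0.8824 / (0.75·0.8824 + 0.25·0.1176) ≈ 0.9575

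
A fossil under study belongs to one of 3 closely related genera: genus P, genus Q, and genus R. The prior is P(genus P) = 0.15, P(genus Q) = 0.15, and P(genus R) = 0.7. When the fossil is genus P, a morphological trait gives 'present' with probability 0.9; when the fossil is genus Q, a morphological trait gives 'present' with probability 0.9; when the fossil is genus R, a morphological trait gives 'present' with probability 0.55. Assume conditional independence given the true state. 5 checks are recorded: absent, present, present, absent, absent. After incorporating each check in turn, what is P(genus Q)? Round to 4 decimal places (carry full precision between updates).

After 'absent': normaliser = 0.1·0.1500 + 0.1·0.1500 + 0.45·0.7000; P(genus P) ≈ 0.0435, P(genus Q) ≈ 0.0435, P(genus R) ≈ 0.9130
After 'present': normaliser = 0.9·0.0435 + 0.9·0.0435 + 0.55·0.9130; P(genus P) ≈ 0.0674, P(genus Q) ≈ 0.0674, P(genus R) ≈ 0.8652
After 'present': normaliser = 0.9·0.0674 + 0.9·0.0674 + 0.55·0.8652; P(genus P) ≈ 0.1016, P(genus Q) ≈ 0.1016, P(genus R) ≈ 0.7968
After 'absent': normaliser = 0.1·0.1016 + 0.1·0.1016 + 0.45·0.7968; P(genus P) ≈ 0.0268, P(genus Q) ≈ 0.0268, P(genus R) ≈ 0.9464
After 'absent': normaliser = 0.1·0.0268 + 0.1·0.0268 + 0.45·0.9464; P(genus P) ≈ 0.0062, P(genus Q) ≈ 0.0062, P(genus R) ≈ 0.9876

0.0062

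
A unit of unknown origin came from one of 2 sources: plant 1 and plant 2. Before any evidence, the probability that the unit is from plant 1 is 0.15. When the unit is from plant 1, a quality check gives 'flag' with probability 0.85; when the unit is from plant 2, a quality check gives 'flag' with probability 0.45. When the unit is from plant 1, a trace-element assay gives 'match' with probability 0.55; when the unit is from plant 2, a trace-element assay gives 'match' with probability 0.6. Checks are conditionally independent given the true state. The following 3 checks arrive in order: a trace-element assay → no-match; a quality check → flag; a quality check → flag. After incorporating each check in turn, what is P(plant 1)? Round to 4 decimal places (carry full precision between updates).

0.4146

After a trace-element assay='no-match': P(plant 1) = 0.45·0.1500 / (0.45·0.1500 + 0.4·0.8500) ≈ 0.1656
After a quality check='flag': P(plant 1) = 0.85·0.1656 / (0.85·0.1656 + 0.45·0.8344) ≈ 0.2727
After a quality check='flag': P(plant 1) = 0.85·0.2727 / (0.85·0.2727 + 0.45·0.7273) ≈ 0.4146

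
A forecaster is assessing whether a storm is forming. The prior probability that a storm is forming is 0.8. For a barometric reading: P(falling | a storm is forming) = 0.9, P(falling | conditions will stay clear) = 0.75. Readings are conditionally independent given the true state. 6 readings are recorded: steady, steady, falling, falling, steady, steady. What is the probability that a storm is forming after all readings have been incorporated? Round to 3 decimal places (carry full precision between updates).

0.129

After 'steady': P(storm) = 0.1·0.8000 / (0.1·0.8000 + 0.25·0.2000) ≈ 0.6154
After 'steady': P(storm) = 0.1·0.6154 / (0.1·0.6154 + 0.25·0.3846) ≈ 0.3902
After 'falling': P(storm) = 0.9·0.3902 / (0.9·0.3902 + 0.75·0.6098) ≈ 0.4344
After 'falling': P(storm) = 0.9·0.4344 / (0.9·0.4344 + 0.75·0.5656) ≈ 0.4796
After 'steady': P(storm) = 0.1·0.4796 / (0.1·0.4796 + 0.25·0.5204) ≈ 0.2693
After 'steady': P(storm) = 0.1·0.2693 / (0.1·0.2693 + 0.25·0.7307) ≈ 0.1285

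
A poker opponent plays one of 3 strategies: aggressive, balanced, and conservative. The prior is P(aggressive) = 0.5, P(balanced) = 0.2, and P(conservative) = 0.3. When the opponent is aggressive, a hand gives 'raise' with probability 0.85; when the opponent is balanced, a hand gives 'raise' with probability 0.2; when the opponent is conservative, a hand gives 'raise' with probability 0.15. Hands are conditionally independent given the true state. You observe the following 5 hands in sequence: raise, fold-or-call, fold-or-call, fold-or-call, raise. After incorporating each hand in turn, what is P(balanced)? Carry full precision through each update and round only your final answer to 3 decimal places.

0.433

After 'raise': normaliser = 0.85·0.5000 + 0.2·0.2000 + 0.15·0.3000; P(aggressive) ≈ 0.8333, P(balanced) ≈ 0.0784, P(conservative) ≈ 0.0882
After 'fold-or-call': normaliser = 0.15·0.8333 + 0.8·0.0784 + 0.85·0.0882; P(aggressive) ≈ 0.4757, P(balanced) ≈ 0.2388, P(conservative) ≈ 0.2854
After 'fold-or-call': normaliser = 0.15·0.4757 + 0.8·0.2388 + 0.85·0.2854; P(aggressive) ≈ 0.1413, P(balanced) ≈ 0.3783, P(conservative) ≈ 0.4804
After 'fold-or-call': normaliser = 0.15·0.1413 + 0.8·0.3783 + 0.85·0.4804; P(aggressive) ≈ 0.0289, P(balanced) ≈ 0.4133, P(conservative) ≈ 0.5577
After 'raise': normaliser = 0.85·0.0289 + 0.2·0.4133 + 0.15·0.5577; P(aggressive) ≈ 0.1289, P(balanced) ≈ 0.4330, P(conservative) ≈ 0.4382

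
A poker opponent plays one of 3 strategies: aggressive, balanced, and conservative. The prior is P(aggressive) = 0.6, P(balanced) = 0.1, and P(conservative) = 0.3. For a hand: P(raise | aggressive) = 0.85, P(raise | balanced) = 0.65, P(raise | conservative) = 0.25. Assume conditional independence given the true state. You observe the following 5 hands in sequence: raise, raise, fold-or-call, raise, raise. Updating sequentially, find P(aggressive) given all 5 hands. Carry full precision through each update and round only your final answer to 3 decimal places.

0.868

Apply Bayes' rule sequentially, carrying P(aggressive) forward.
After 'raise': normaliser = 0.85·0.6000 + 0.65·0.1000 + 0.25·0.3000; P(aggressive) ≈ 0.7846, P(balanced) ≈ 0.1000, P(conservative) ≈ 0.1154
After 'raise': normaliser = 0.85·0.7846 + 0.65·0.1000 + 0.25·0.1154; P(aggressive) ≈ 0.8766, P(balanced) ≈ 0.0854, P(conservative) ≈ 0.0379
After 'fold-or-call': normaliser = 0.15·0.8766 + 0.35·0.0854 + 0.75·0.0379; P(aggressive) ≈ 0.6927, P(balanced) ≈ 0.1575, P(conservative) ≈ 0.1498
After 'raise': normaliser = 0.85·0.6927 + 0.65·0.1575 + 0.25·0.1498; P(aggressive) ≈ 0.8081, P(balanced) ≈ 0.1405, P(conservative) ≈ 0.0514
After 'raise': normaliser = 0.85·0.8081 + 0.65·0.1405 + 0.25·0.0514; P(aggressive) ≈ 0.8683, P(balanced) ≈ 0.1155, P(conservative) ≈ 0.0162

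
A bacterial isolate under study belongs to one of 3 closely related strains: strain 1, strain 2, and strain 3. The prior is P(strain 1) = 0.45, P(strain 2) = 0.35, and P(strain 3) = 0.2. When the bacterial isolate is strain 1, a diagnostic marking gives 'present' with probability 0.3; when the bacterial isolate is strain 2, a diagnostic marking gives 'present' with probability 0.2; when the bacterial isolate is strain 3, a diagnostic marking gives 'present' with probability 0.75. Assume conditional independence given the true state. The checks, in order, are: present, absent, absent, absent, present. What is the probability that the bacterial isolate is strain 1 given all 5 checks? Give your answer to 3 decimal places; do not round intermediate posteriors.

0.609

After 'present': normaliser = 0.3·0.4500 + 0.2·0.3500 + 0.75·0.2000; P(strain 1) ≈ 0.3803, P(strain 2) ≈ 0.1972, P(strain 3) ≈ 0.4225
After 'absent': normaliser = 0.7·0.3803 + 0.8·0.1972 + 0.25·0.4225; P(strain 1) ≈ 0.5027, P(strain 2) ≈ 0.2979, P(strain 3) ≈ 0.1995
After 'absent': normaliser = 0.7·0.5027 + 0.8·0.2979 + 0.25·0.1995; P(strain 1) ≈ 0.5498, P(strain 2) ≈ 0.3723, P(strain 3) ≈ 0.0779
After 'absent': normaliser = 0.7·0.5498 + 0.8·0.3723 + 0.25·0.0779; P(strain 1) ≈ 0.5481, P(strain 2) ≈ 0.4242, P(strain 3) ≈ 0.0277
After 'present': normaliser = 0.3·0.5481 + 0.2·0.4242 + 0.75·0.0277; P(strain 1) ≈ 0.6088, P(strain 2) ≈ 0.3141, P(strain 3) ≈ 0.0770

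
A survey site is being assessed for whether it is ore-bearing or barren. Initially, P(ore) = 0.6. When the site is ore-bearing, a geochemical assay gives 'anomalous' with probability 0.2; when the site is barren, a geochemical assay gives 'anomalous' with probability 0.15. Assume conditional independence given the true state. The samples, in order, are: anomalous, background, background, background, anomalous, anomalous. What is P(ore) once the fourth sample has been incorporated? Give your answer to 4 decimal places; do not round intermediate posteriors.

After 'anomalous': P(ore) = 0.2·0.6000 / (0.2·0.6000 + 0.15·0.4000) ≈ 0.6667
After 'background': P(ore) = 0.8·0.6667 / (0.8·0.6667 + 0.85·0.3333) ≈ 0.6531
After 'background': P(ore) = 0.8·0.6531 / (0.8·0.6531 + 0.85·0.3469) ≈ 0.6392
After 'background': P(ore) = 0.8·0.6392 / (0.8·0.6392 + 0.85·0.3608) ≈ 0.6251

0.6251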